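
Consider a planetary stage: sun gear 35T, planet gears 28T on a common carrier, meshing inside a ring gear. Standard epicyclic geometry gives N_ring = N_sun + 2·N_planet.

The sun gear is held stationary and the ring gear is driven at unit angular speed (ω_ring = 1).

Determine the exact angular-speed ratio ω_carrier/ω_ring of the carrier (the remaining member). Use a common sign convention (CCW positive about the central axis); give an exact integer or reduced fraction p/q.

N_ring = 35 + 2·28 = 91
35(ω_s−ω_c) = −91(ω_r−ω_c),  ω_s=0, ω_r=1
35(0−ω_c) = −91(1−ω_c)  ⇒  126ω_c = 91  ⇒  ω_c = 13/18
ω_c/ω_r = 13/18

13/18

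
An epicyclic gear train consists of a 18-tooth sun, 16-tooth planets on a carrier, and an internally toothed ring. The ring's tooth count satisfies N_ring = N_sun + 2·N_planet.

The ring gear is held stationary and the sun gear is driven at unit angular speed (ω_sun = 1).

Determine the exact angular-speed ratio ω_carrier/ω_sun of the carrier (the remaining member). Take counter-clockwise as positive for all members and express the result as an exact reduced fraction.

9/34

N_ring = 18 + 2·16 = 50
18(ω_s−ω_c) = −50(ω_r−ω_c),  ω_r=0, ω_s=1
18(1−ω_c) = −50(0−ω_c)  ⇒  68ω_c = 18  ⇒  ω_c = 9/34
ω_c/ω_s = 9/34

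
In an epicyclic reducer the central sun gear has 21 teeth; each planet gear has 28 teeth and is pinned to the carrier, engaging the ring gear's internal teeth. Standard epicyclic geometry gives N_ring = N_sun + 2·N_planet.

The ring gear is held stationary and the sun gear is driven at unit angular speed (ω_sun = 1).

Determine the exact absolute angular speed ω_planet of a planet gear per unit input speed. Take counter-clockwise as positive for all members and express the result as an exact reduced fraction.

N_ring = 21 + 2·28 = 77
21(ω_s−ω_c) = −77(ω_r−ω_c),  ω_r=0, ω_s=1
21(1−ω_c) = −77(0−ω_c)  ⇒  98ω_c = 21  ⇒  ω_c = 3/14
sun–planet: 21·(1−3/14) = −28·(ω_p−ω_c)  ⇒  ω_p−ω_c = −(21/28)·(11/14) = -33/56
ω_p = 3/14 − 33/56 = -3/8

-3/8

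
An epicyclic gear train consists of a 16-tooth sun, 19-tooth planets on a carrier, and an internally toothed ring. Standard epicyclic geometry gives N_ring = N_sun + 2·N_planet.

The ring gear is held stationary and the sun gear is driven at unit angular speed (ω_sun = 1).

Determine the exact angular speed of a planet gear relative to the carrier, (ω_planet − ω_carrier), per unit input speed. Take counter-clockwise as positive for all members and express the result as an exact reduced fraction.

N_ring = 16 + 2·19 = 54
16(ω_s−ω_c) = −54(ω_r−ω_c),  ω_r=0, ω_s=1
16(1−ω_c) = −54(0−ω_c)  ⇒  70ω_c = 16  ⇒  ω_c = 8/35
sun–planet: 16·(1−8/35) = −19·(ω_p−ω_c)  ⇒  ω_p−ω_c = −(16/19)·(27/35) = -432/665

-432/665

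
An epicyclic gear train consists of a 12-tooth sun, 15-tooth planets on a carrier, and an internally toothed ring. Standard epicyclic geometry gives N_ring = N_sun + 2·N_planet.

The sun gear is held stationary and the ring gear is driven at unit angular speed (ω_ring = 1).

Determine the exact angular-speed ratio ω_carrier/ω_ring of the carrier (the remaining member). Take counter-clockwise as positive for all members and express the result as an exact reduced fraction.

7/9

N_ring = 12 + 2·15 = 42
12(ω_s−ω_c) = −42(ω_r−ω_c),  ω_s=0, ω_r=1
12(0−ω_c) = −42(1−ω_c)  ⇒  54ω_c = 42  ⇒  ω_c = 7/9
ω_c/ω_r = 7/9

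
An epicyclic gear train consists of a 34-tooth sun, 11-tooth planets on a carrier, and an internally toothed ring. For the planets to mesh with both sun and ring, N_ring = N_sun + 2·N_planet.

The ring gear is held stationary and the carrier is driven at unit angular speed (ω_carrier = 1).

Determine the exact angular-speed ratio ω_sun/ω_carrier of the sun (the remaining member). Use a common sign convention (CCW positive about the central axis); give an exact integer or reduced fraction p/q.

45/17

N_ring = 34 + 2·11 = 56
34(ω_s−ω_c) = −56(ω_r−ω_c),  ω_r=0, ω_c=1
ω_s = 1 − (56/34)(0−1) = 45/17
ω_s/ω_c = 45/17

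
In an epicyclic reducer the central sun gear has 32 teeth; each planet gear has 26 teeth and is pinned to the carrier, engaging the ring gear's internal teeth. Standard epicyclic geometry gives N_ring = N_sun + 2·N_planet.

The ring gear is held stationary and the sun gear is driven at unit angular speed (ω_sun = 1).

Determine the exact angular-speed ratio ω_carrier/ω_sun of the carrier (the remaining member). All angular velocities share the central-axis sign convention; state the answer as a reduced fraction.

8/29

N_ring = 32 + 2·26 = 84
32(ω_s−ω_c) = −84(ω_r−ω_c),  ω_r=0, ω_s=1
32(1−ω_c) = −84(0−ω_c)  ⇒  116ω_c = 32  ⇒  ω_c = 8/29
ω_c/ω_s = 8/29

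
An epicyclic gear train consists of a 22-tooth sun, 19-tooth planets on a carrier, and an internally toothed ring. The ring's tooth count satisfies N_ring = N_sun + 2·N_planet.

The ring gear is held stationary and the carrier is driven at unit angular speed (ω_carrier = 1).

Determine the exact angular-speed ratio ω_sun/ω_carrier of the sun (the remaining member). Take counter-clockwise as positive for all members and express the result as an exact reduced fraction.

41/11

N_ring = 22 + 2·19 = 60
22(ω_s−ω_c) = −60(ω_r−ω_c),  ω_r=0, ω_c=1
ω_s = 1 − (60/22)(0−1) = 41/11
ω_s/ω_c = 41/11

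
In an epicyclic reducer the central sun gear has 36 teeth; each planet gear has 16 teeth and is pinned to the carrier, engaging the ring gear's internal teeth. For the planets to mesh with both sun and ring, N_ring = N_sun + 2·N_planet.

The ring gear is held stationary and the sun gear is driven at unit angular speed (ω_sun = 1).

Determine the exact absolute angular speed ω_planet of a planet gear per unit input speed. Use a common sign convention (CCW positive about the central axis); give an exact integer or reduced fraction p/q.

N_ring = 36 + 2·16 = 68
36(ω_s−ω_c) = −68(ω_r−ω_c),  ω_r=0, ω_s=1
36(1−ω_c) = −68(0−ω_c)  ⇒  104ω_c = 36  ⇒  ω_c = 9/26
sun–planet: 36·(1−9/26) = −16·(ω_p−ω_c)  ⇒  ω_p−ω_c = −(36/16)·(17/26) = -153/104
ω_p = 9/26 − 153/104 = -9/8

-9/8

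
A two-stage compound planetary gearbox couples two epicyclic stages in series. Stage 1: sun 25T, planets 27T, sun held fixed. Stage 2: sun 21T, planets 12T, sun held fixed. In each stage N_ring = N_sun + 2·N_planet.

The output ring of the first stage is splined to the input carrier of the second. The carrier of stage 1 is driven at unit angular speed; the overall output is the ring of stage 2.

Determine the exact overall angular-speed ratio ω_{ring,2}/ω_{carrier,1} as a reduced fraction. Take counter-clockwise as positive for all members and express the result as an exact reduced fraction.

Stage 1: N_ring = 25 + 2·27 = 79
Stage 1: 25(ω_s−ω_c) = −79(ω_r−ω_c),  ω_s=0, ω_c=1
Stage 1: ω_r = 1 − (25/79)(0−1) = 104/79
  ⇒ ω_r¹/ω_c¹ = 104/79
Stage 2: N_ring = 21 + 2·12 = 45
Stage 2: 21(ω_s−ω_c) = −45(ω_r−ω_c),  ω_s=0, ω_c=1
Stage 2: ω_r = 1 − (21/45)(0−1) = 22/15
  ⇒ ω_r²/ω_c² = 22/15
Coupling ω_c² = ω_r¹ ⇒ overall = 104/79 × 22/15 = 2288/1185

2288/1185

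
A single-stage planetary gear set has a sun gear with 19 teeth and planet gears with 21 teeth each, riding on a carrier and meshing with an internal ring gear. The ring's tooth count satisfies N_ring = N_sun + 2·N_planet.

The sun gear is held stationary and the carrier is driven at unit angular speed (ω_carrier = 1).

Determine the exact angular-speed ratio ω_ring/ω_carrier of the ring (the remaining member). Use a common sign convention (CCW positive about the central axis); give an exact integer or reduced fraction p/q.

80/61

N_ring = 19 + 2·21 = 61
19(ω_s−ω_c) = −61(ω_r−ω_c),  ω_s=0, ω_c=1
ω_r = 1 − (19/61)(0−1) = 80/61
ω_r/ω_c = 80/61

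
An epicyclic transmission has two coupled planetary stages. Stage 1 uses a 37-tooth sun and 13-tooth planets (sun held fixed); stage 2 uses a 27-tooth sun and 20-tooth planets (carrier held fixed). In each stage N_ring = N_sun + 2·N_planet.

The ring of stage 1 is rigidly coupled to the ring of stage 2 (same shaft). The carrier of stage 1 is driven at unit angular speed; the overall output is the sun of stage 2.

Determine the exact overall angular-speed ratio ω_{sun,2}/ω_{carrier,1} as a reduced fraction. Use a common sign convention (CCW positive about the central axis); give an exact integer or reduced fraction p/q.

-6700/1701

Stage 1: N_ring = 37 + 2·13 = 63
Stage 1: 37(ω_s−ω_c) = −63(ω_r−ω_c),  ω_s=0, ω_c=1
Stage 1: ω_r = 1 − (37/63)(0−1) = 100/63
  ⇒ ω_r¹/ω_c¹ = 100/63
Stage 2: N_ring = 27 + 2·20 = 67
Stage 2: 27(ω_s−ω_c) = −67(ω_r−ω_c),  ω_c=0, ω_r=1
Stage 2: ω_s = 0 − (67/27)(1−0) = -67/27
  ⇒ ω_s²/ω_r² = -67/27
Coupling ω_r² = ω_r¹ ⇒ overall = 100/63 × -67/27 = -6700/1701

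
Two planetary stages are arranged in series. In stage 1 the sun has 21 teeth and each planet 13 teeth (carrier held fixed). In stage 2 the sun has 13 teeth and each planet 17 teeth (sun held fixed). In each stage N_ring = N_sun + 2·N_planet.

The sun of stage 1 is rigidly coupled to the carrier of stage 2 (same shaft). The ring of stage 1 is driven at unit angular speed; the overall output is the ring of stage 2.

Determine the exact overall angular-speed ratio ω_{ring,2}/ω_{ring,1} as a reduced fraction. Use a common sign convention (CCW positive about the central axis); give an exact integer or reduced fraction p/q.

-20/7

Stage 1: N_ring = 21 + 2·13 = 47
Stage 1: 21(ω_s−ω_c) = −47(ω_r−ω_c),  ω_c=0, ω_r=1
Stage 1: ω_s = 0 − (47/21)(1−0) = -47/21
  ⇒ ω_s¹/ω_r¹ = -47/21
Stage 2: N_ring = 13 + 2·17 = 47
Stage 2: 13(ω_s−ω_c) = −47(ω_r−ω_c),  ω_s=0, ω_c=1
Stage 2: ω_r = 1 − (13/47)(0−1) = 60/47
  ⇒ ω_r²/ω_c² = 60/47
Coupling ω_c² = ω_s¹ ⇒ overall = -47/21 × 60/47 = -20/7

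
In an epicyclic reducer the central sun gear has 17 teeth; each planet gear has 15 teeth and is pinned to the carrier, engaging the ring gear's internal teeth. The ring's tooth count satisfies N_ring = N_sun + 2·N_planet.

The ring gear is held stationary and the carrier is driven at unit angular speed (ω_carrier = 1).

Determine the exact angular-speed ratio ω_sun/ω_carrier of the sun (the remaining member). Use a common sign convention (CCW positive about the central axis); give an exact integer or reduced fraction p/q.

64/17

N_ring = 17 + 2·15 = 47
17(ω_s−ω_c) = −47(ω_r−ω_c),  ω_r=0, ω_c=1
ω_s = 1 − (47/17)(0−1) = 64/17
ω_s/ω_c = 64/17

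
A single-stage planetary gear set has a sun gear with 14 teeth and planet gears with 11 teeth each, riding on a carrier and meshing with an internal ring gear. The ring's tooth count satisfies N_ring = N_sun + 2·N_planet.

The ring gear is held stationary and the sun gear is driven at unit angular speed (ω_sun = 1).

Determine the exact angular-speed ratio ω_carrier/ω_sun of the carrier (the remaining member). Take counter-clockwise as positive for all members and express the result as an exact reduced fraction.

N_ring = 14 + 2·11 = 36
14(ω_s−ω_c) = −36(ω_r−ω_c),  ω_r=0, ω_s=1
14(1−ω_c) = −36(0−ω_c)  ⇒  50ω_c = 14  ⇒  ω_c = 7/25
ω_c/ω_s = 7/25

7/25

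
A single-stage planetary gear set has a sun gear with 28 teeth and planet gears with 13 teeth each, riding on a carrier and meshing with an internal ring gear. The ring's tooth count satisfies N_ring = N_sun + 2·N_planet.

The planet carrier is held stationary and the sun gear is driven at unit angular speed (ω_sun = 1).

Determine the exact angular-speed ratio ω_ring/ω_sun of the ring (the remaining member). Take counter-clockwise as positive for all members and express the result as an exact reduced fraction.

N_ring = 28 + 2·13 = 54
28(ω_s−ω_c) = −54(ω_r−ω_c),  ω_c=0, ω_s=1
ω_r = 0 − (28/54)(1−0) = -14/27
ω_r/ω_s = -14/27

-14/27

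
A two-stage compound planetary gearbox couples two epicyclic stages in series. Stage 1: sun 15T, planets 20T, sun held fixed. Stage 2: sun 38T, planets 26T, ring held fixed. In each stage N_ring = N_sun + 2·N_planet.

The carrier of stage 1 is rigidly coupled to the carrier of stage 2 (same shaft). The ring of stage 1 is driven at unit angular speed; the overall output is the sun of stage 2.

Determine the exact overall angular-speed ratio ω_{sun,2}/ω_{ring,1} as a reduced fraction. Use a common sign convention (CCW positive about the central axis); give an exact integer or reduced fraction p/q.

352/133

Stage 1: N_ring = 15 + 2·20 = 55
Stage 1: 15(ω_s−ω_c) = −55(ω_r−ω_c),  ω_s=0, ω_r=1
Stage 1: 15(0−ω_c) = −55(1−ω_c)  ⇒  70ω_c = 55  ⇒  ω_c = 11/14
  ⇒ ω_c¹/ω_r¹ = 11/14
Stage 2: N_ring = 38 + 2·26 = 90
Stage 2: 38(ω_s−ω_c) = −90(ω_r−ω_c),  ω_r=0, ω_c=1
Stage 2: ω_s = 1 − (90/38)(0−1) = 64/19
  ⇒ ω_s²/ω_c² = 64/19
Coupling ω_c² = ω_c¹ ⇒ overall = 11/14 × 64/19 = 352/133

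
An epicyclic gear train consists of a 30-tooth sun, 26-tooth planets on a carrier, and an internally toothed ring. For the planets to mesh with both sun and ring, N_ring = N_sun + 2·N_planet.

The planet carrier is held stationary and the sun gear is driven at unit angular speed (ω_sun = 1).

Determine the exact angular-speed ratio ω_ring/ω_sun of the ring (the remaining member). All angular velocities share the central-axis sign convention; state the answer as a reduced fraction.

N_ring = 30 + 2·26 = 82
30(ω_s−ω_c) = −82(ω_r−ω_c),  ω_c=0, ω_s=1
ω_r = 0 − (30/82)(1−0) = -15/41
ω_r/ω_s = -15/41

-15/41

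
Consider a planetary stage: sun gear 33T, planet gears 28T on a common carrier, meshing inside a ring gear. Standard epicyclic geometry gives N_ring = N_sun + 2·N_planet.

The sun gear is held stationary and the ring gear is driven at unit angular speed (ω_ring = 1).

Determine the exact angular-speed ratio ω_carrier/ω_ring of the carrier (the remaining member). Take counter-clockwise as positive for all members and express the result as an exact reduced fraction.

N_ring = 33 + 2·28 = 89
33(ω_s−ω_c) = −89(ω_r−ω_c),  ω_s=0, ω_r=1
33(0−ω_c) = −89(1−ω_c)  ⇒  122ω_c = 89  ⇒  ω_c = 89/122
ω_c/ω_r = 89/122

89/122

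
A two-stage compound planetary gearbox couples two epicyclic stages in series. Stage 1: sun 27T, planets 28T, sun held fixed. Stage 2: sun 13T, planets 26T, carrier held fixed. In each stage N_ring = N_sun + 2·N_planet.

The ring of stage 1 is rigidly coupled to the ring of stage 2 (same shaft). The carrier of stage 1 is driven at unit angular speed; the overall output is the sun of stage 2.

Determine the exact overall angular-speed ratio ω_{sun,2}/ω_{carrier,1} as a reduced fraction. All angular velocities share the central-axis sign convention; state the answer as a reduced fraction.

Stage 1: N_ring = 27 + 2·28 = 83
Stage 1: 27(ω_s−ω_c) = −83(ω_r−ω_c),  ω_s=0, ω_c=1
Stage 1: ω_r = 1 − (27/83)(0−1) = 110/83
  ⇒ ω_r¹/ω_c¹ = 110/83
Stage 2: N_ring = 13 + 2·26 = 65
Stage 2: 13(ω_s−ω_c) = −65(ω_r−ω_c),  ω_c=0, ω_r=1
Stage 2: ω_s = 0 − (65/13)(1−0) = -5
  ⇒ ω_s²/ω_r² = -5
Coupling ω_r² = ω_r¹ ⇒ overall = 110/83 × -5 = -550/83

-550/83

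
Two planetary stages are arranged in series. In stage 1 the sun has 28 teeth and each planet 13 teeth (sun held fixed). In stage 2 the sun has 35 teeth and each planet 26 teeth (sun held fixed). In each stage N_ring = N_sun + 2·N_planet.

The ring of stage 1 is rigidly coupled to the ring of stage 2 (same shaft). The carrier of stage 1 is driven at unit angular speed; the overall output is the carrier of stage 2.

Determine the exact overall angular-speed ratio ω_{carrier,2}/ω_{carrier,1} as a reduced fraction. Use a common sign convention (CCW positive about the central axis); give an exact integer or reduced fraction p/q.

Stage 1: N_ring = 28 + 2·13 = 54
Stage 1: 28(ω_s−ω_c) = −54(ω_r−ω_c),  ω_s=0, ω_c=1
Stage 1: ω_r = 1 − (28/54)(0−1) = 41/27
  ⇒ ω_r¹/ω_c¹ = 41/27
Stage 2: N_ring = 35 + 2·26 = 87
Stage 2: 35(ω_s−ω_c) = −87(ω_r−ω_c),  ω_s=0, ω_r=1
Stage 2: 35(0−ω_c) = −87(1−ω_c)  ⇒  122ω_c = 87  ⇒  ω_c = 87/122
  ⇒ ω_c²/ω_r² = 87/122
Coupling ω_r² = ω_r¹ ⇒ overall = 41/27 × 87/122 = 1189/1098

1189/1098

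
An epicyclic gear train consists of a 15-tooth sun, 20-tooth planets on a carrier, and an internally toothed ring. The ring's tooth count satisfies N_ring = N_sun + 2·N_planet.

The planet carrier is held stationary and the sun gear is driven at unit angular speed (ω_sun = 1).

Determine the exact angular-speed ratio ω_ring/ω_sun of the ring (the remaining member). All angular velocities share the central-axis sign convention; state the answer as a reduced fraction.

N_ring = 15 + 2·20 = 55
15(ω_s−ω_c) = −55(ω_r−ω_c),  ω_c=0, ω_s=1
ω_r = 0 − (15/55)(1−0) = -3/11
ω_r/ω_s = -3/11

-3/11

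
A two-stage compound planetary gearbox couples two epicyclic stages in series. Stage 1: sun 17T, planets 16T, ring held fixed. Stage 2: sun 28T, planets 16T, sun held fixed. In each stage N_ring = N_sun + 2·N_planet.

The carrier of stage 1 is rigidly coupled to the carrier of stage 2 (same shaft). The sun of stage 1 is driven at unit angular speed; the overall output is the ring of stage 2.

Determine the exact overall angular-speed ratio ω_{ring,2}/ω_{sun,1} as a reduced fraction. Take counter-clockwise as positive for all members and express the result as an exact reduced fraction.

17/45

Stage 1: N_ring = 17 + 2·16 = 49
Stage 1: 17(ω_s−ω_c) = −49(ω_r−ω_c),  ω_r=0, ω_s=1
Stage 1: 17(1−ω_c) = −49(0−ω_c)  ⇒  66ω_c = 17  ⇒  ω_c = 17/66
  ⇒ ω_c¹/ω_s¹ = 17/66
Stage 2: N_ring = 28 + 2·16 = 60
Stage 2: 28(ω_s−ω_c) = −60(ω_r−ω_c),  ω_s=0, ω_c=1
Stage 2: ω_r = 1 − (28/60)(0−1) = 22/15
  ⇒ ω_r²/ω_c² = 22/15
Coupling ω_c² = ω_c¹ ⇒ overall = 17/66 × 22/15 = 17/45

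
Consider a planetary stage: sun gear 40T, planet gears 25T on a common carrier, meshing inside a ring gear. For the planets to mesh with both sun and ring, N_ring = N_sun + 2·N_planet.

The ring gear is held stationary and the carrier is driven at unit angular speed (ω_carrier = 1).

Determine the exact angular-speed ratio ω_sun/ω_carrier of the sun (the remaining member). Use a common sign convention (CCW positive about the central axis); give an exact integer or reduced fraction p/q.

13/4

N_ring = 40 + 2·25 = 90
40(ω_s−ω_c) = −90(ω_r−ω_c),  ω_r=0, ω_c=1
ω_s = 1 − (90/40)(0−1) = 13/4
ω_s/ω_c = 13/4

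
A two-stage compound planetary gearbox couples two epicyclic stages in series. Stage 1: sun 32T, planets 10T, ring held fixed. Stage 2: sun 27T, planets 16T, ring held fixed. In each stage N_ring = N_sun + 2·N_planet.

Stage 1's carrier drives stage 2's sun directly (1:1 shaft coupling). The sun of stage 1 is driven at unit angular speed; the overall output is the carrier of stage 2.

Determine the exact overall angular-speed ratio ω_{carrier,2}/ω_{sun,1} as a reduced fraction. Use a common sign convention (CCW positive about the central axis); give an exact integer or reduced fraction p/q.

36/301

Stage 1: N_ring = 32 + 2·10 = 52
Stage 1: 32(ω_s−ω_c) = −52(ω_r−ω_c),  ω_r=0, ω_s=1
Stage 1: 32(1−ω_c) = −52(0−ω_c)  ⇒  84ω_c = 32  ⇒  ω_c = 8/21
  ⇒ ω_c¹/ω_s¹ = 8/21
Stage 2: N_ring = 27 + 2·16 = 59
Stage 2: 27(ω_s−ω_c) = −59(ω_r−ω_c),  ω_r=0, ω_s=1
Stage 2: 27(1−ω_c) = −59(0−ω_c)  ⇒  86ω_c = 27  ⇒  ω_c = 27/86
  ⇒ ω_c²/ω_s² = 27/86
Coupling ω_s² = ω_c¹ ⇒ overall = 8/21 × 27/86 = 36/301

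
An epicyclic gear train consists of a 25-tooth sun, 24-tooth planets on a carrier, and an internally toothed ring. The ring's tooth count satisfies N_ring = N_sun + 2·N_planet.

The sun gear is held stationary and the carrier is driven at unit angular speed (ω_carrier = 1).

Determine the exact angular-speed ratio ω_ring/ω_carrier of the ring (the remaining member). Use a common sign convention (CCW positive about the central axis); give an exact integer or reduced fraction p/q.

N_ring = 25 + 2·24 = 73
25(ω_s−ω_c) = −73(ω_r−ω_c),  ω_s=0, ω_c=1
ω_r = 1 − (25/73)(0−1) = 98/73
ω_r/ω_c = 98/73

98/73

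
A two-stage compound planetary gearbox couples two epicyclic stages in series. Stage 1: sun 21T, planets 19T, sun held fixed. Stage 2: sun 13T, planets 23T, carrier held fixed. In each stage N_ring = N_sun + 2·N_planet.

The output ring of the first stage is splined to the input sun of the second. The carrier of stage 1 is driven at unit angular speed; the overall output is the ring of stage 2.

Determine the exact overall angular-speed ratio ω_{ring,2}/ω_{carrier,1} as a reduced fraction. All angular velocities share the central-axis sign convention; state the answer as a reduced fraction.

-1040/3481

Stage 1: N_ring = 21 + 2·19 = 59
Stage 1: 21(ω_s−ω_c) = −59(ω_r−ω_c),  ω_s=0, ω_c=1
Stage 1: ω_r = 1 − (21/59)(0−1) = 80/59
  ⇒ ω_r¹/ω_c¹ = 80/59
Stage 2: N_ring = 13 + 2·23 = 59
Stage 2: 13(ω_s−ω_c) = −59(ω_r−ω_c),  ω_c=0, ω_s=1
Stage 2: ω_r = 0 − (13/59)(1−0) = -13/59
  ⇒ ω_r²/ω_s² = -13/59
Coupling ω_s² = ω_r¹ ⇒ overall = 80/59 × -13/59 = -1040/3481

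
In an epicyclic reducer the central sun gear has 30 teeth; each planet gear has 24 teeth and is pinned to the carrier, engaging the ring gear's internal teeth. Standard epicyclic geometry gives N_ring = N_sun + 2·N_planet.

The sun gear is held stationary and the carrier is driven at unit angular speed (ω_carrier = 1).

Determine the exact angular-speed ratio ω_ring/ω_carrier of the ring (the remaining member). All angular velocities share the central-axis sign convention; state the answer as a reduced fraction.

18/13

N_ring = 30 + 2·24 = 78
30(ω_s−ω_c) = −78(ω_r−ω_c),  ω_s=0, ω_c=1
ω_r = 1 − (30/78)(0−1) = 18/13
ω_r/ω_c = 18/13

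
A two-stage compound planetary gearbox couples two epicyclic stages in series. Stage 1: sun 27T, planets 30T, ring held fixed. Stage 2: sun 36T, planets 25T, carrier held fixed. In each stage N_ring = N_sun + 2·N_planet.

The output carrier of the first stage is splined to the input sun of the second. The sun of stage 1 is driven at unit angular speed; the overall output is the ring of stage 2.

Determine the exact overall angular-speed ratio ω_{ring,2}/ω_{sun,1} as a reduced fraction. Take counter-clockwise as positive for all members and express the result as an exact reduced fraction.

-81/817

Stage 1: N_ring = 27 + 2·30 = 87
Stage 1: 27(ω_s−ω_c) = −87(ω_r−ω_c),  ω_r=0, ω_s=1
Stage 1: 27(1−ω_c) = −87(0−ω_c)  ⇒  114ω_c = 27  ⇒  ω_c = 9/38
  ⇒ ω_c¹/ω_s¹ = 9/38
Stage 2: N_ring = 36 + 2·25 = 86
Stage 2: 36(ω_s−ω_c) = −86(ω_r−ω_c),  ω_c=0, ω_s=1
Stage 2: ω_r = 0 − (36/86)(1−0) = -18/43
  ⇒ ω_r²/ω_s² = -18/43
Coupling ω_s² = ω_c¹ ⇒ overall = 9/38 × -18/43 = -81/817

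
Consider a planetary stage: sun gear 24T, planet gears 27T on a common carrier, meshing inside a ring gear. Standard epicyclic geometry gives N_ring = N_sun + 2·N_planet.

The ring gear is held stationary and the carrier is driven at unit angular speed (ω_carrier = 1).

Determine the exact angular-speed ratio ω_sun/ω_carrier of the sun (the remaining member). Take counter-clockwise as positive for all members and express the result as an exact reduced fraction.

17/4

N_ring = 24 + 2·27 = 78
24(ω_s−ω_c) = −78(ω_r−ω_c),  ω_r=0, ω_c=1
ω_s = 1 − (78/24)(0−1) = 17/4
ω_s/ω_c = 17/4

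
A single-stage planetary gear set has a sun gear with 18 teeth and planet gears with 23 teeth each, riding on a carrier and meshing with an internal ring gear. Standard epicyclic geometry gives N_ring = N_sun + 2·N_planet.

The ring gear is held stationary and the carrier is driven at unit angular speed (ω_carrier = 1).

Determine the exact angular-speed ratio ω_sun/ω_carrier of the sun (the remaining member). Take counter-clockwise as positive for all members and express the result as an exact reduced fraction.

41/9

N_ring = 18 + 2·23 = 64
18(ω_s−ω_c) = −64(ω_r−ω_c),  ω_r=0, ω_c=1
ω_s = 1 − (64/18)(0−1) = 41/9
ω_s/ω_c = 41/9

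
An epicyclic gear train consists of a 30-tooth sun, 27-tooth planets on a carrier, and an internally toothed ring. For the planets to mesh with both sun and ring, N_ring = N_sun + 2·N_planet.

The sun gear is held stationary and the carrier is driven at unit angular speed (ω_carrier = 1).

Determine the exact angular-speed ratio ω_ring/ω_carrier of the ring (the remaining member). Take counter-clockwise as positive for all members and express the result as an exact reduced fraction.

19/14

N_ring = 30 + 2·27 = 84
30(ω_s−ω_c) = −84(ω_r−ω_c),  ω_s=0, ω_c=1
ω_r = 1 − (30/84)(0−1) = 19/14
ω_r/ω_c = 19/14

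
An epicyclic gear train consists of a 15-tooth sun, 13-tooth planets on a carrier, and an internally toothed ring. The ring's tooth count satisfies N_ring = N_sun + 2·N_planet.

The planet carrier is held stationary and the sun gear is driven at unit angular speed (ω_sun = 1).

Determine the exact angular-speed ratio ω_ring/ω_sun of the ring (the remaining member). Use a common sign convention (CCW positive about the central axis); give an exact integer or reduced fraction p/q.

-15/41

N_ring = 15 + 2·13 = 41
15(ω_s−ω_c) = −41(ω_r−ω_c),  ω_c=0, ω_s=1
ω_r = 0 − (15/41)(1−0) = -15/41
ω_r/ω_s = -15/41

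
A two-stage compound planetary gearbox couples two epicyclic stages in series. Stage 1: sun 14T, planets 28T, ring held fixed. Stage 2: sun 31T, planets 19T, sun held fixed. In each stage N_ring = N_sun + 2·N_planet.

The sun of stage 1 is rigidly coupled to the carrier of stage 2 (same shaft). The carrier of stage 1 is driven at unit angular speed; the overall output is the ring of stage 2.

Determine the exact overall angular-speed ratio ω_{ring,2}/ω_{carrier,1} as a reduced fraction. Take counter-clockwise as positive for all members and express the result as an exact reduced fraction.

Stage 1: N_ring = 14 + 2·28 = 70
Stage 1: 14(ω_s−ω_c) = −70(ω_r−ω_c),  ω_r=0, ω_c=1
Stage 1: ω_s = 1 − (70/14)(0−1) = 6
  ⇒ ω_s¹/ω_c¹ = 6
Stage 2: N_ring = 31 + 2·19 = 69
Stage 2: 31(ω_s−ω_c) = −69(ω_r−ω_c),  ω_s=0, ω_c=1
Stage 2: ω_r = 1 − (31/69)(0−1) = 100/69
  ⇒ ω_r²/ω_c² = 100/69
Coupling ω_c² = ω_s¹ ⇒ overall = 6 × 100/69 = 200/23

200/23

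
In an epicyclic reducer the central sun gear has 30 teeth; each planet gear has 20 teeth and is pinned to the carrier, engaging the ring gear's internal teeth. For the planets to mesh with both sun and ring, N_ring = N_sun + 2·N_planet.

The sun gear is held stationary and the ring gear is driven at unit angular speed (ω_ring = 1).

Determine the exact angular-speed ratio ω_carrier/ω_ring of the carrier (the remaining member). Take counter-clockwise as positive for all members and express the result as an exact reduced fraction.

N_ring = 30 + 2·20 = 70
30(ω_s−ω_c) = −70(ω_r−ω_c),  ω_s=0, ω_r=1
30(0−ω_c) = −70(1−ω_c)  ⇒  100ω_c = 70  ⇒  ω_c = 7/10
ω_c/ω_r = 7/10

7/10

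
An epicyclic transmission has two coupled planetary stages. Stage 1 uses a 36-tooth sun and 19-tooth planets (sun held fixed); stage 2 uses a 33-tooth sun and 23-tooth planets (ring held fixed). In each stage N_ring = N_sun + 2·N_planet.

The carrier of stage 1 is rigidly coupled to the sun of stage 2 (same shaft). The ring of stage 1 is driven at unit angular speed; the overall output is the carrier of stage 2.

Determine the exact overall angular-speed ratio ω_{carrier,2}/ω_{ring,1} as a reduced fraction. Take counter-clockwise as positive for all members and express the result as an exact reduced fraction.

Stage 1: N_ring = 36 + 2·19 = 74
Stage 1: 36(ω_s−ω_c) = −74(ω_r−ω_c),  ω_s=0, ω_r=1
Stage 1: 36(0−ω_c) = −74(1−ω_c)  ⇒  110ω_c = 74  ⇒  ω_c = 37/55
  ⇒ ω_c¹/ω_r¹ = 37/55
Stage 2: N_ring = 33 + 2·23 = 79
Stage 2: 33(ω_s−ω_c) = −79(ω_r−ω_c),  ω_r=0, ω_s=1
Stage 2: 33(1−ω_c) = −79(0−ω_c)  ⇒  112ω_c = 33  ⇒  ω_c = 33/112
  ⇒ ω_c²/ω_s² = 33/112
Coupling ω_s² = ω_c¹ ⇒ overall = 37/55 × 33/112 = 111/560

111/560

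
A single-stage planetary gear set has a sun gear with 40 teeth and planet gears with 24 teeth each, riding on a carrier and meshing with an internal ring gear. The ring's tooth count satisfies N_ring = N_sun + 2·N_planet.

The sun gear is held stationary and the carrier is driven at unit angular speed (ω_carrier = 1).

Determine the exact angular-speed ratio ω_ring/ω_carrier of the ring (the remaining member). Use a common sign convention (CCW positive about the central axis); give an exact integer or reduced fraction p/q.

N_ring = 40 + 2·24 = 88
40(ω_s−ω_c) = −88(ω_r−ω_c),  ω_s=0, ω_c=1
ω_r = 1 − (40/88)(0−1) = 16/11
ω_r/ω_c = 16/11

16/11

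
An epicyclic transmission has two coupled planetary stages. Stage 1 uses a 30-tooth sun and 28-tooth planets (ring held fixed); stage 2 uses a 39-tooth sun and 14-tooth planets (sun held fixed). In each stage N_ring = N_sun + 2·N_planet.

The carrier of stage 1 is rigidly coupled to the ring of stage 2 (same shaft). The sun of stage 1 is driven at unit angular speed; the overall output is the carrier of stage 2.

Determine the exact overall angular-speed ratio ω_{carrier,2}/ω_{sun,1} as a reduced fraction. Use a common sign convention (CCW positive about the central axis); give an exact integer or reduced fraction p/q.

Stage 1: N_ring = 30 + 2·28 = 86
Stage 1: 30(ω_s−ω_c) = −86(ω_r−ω_c),  ω_r=0, ω_s=1
Stage 1: 30(1−ω_c) = −86(0−ω_c)  ⇒  116ω_c = 30  ⇒  ω_c = 15/58
  ⇒ ω_c¹/ω_s¹ = 15/58
Stage 2: N_ring = 39 + 2·14 = 67
Stage 2: 39(ω_s−ω_c) = −67(ω_r−ω_c),  ω_s=0, ω_r=1
Stage 2: 39(0−ω_c) = −67(1−ω_c)  ⇒  106ω_c = 67  ⇒  ω_c = 67/106
  ⇒ ω_c²/ω_r² = 67/106
Coupling ω_r² = ω_c¹ ⇒ overall = 15/58 × 67/106 = 1005/6148

1005/6148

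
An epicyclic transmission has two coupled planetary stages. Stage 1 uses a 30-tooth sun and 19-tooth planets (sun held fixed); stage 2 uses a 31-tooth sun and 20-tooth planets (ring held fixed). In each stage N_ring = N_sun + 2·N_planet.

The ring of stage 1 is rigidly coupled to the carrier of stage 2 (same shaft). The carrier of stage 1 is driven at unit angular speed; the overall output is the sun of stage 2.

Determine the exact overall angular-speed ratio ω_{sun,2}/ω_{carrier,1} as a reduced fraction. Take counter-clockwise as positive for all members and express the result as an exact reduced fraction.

Stage 1: N_ring = 30 + 2·19 = 68
Stage 1: 30(ω_s−ω_c) = −68(ω_r−ω_c),  ω_s=0, ω_c=1
Stage 1: ω_r = 1 − (30/68)(0−1) = 49/34
  ⇒ ω_r¹/ω_c¹ = 49/34
Stage 2: N_ring = 31 + 2·20 = 71
Stage 2: 31(ω_s−ω_c) = −71(ω_r−ω_c),  ω_r=0, ω_c=1
Stage 2: ω_s = 1 − (71/31)(0−1) = 102/31
  ⇒ ω_s²/ω_c² = 102/31
Coupling ω_c² = ω_r¹ ⇒ overall = 49/34 × 102/31 = 147/31

147/31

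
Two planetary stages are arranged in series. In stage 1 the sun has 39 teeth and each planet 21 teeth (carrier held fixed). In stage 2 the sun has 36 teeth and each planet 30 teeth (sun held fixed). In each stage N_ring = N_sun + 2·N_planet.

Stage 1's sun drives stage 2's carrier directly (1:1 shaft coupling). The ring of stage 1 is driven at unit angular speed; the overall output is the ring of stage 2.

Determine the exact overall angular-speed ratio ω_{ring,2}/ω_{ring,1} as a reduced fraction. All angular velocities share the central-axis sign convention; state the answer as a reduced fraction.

-297/104

Stage 1: N_ring = 39 + 2·21 = 81
Stage 1: 39(ω_s−ω_c) = −81(ω_r−ω_c),  ω_c=0, ω_r=1
Stage 1: ω_s = 0 − (81/39)(1−0) = -27/13
  ⇒ ω_s¹/ω_r¹ = -27/13
Stage 2: N_ring = 36 + 2·30 = 96
Stage 2: 36(ω_s−ω_c) = −96(ω_r−ω_c),  ω_s=0, ω_c=1
Stage 2: ω_r = 1 − (36/96)(0−1) = 11/8
  ⇒ ω_r²/ω_c² = 11/8
Coupling ω_c² = ω_s¹ ⇒ overall = -27/13 × 11/8 = -297/104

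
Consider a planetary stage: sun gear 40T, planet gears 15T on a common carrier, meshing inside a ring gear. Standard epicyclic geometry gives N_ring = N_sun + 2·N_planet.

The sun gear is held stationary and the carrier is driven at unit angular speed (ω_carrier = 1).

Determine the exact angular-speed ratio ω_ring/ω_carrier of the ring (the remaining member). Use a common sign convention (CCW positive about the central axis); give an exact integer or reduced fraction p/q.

N_ring = 40 + 2·15 = 70
40(ω_s−ω_c) = −70(ω_r−ω_c),  ω_s=0, ω_c=1
ω_r = 1 − (40/70)(0−1) = 11/7
ω_r/ω_c = 11/7

11/7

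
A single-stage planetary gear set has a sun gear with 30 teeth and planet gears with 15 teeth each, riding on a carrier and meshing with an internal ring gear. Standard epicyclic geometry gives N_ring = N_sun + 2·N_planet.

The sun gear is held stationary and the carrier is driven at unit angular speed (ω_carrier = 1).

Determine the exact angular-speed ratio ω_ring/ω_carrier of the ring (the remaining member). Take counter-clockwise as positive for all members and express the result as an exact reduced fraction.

N_ring = 30 + 2·15 = 60
30(ω_s−ω_c) = −60(ω_r−ω_c),  ω_s=0, ω_c=1
ω_r = 1 − (30/60)(0−1) = 3/2
ω_r/ω_c = 3/2

3/2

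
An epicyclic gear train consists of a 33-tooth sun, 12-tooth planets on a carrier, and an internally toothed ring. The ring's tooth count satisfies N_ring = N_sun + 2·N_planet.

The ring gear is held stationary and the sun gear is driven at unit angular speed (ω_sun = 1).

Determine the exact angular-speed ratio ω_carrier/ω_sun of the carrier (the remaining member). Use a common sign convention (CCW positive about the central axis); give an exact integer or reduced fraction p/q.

N_ring = 33 + 2·12 = 57
33(ω_s−ω_c) = −57(ω_r−ω_c),  ω_r=0, ω_s=1
33(1−ω_c) = −57(0−ω_c)  ⇒  90ω_c = 33  ⇒  ω_c = 11/30
ω_c/ω_s = 11/30

11/30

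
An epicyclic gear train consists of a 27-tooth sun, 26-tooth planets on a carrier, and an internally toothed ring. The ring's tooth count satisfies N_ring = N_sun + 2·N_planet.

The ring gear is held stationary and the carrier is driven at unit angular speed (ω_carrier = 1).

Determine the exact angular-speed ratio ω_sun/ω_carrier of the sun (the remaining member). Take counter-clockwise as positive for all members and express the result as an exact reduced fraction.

106/27

N_ring = 27 + 2·26 = 79
27(ω_s−ω_c) = −79(ω_r−ω_c),  ω_r=0, ω_c=1
ω_s = 1 − (79/27)(0−1) = 106/27
ω_s/ω_c = 106/27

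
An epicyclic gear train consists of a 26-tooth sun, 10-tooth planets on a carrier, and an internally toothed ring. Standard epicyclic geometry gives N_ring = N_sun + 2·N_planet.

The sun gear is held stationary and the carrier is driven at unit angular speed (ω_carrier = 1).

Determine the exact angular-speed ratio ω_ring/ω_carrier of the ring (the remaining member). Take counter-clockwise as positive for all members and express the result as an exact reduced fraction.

N_ring = 26 + 2·10 = 46
26(ω_s−ω_c) = −46(ω_r−ω_c),  ω_s=0, ω_c=1
ω_r = 1 − (26/46)(0−1) = 36/23
ω_r/ω_c = 36/23

36/23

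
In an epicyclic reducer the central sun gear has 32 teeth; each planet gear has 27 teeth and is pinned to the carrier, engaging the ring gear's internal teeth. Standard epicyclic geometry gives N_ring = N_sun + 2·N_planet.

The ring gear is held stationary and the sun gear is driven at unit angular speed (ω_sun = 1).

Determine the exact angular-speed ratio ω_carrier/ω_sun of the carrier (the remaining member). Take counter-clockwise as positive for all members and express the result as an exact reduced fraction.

16/59

N_ring = 32 + 2·27 = 86
32(ω_s−ω_c) = −86(ω_r−ω_c),  ω_r=0, ω_s=1
32(1−ω_c) = −86(0−ω_c)  ⇒  118ω_c = 32  ⇒  ω_c = 16/59
ω_c/ω_s = 16/59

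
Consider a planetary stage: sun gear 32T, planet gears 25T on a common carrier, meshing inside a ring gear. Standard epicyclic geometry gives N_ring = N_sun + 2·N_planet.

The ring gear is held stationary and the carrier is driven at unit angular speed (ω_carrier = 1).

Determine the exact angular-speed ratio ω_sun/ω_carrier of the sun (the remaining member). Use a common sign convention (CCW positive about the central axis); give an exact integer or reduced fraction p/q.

N_ring = 32 + 2·25 = 82
32(ω_s−ω_c) = −82(ω_r−ω_c),  ω_r=0, ω_c=1
ω_s = 1 − (82/32)(0−1) = 57/16
ω_s/ω_c = 57/16

57/16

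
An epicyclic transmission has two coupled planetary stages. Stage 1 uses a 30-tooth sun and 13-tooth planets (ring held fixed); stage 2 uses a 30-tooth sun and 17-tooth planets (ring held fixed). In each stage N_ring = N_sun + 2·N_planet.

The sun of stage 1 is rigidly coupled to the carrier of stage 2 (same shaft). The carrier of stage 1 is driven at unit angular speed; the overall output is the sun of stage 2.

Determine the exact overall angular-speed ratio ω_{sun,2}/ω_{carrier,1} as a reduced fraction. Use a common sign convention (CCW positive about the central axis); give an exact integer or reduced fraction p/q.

Stage 1: N_ring = 30 + 2·13 = 56
Stage 1: 30(ω_s−ω_c) = −56(ω_r−ω_c),  ω_r=0, ω_c=1
Stage 1: ω_s = 1 − (56/30)(0−1) = 43/15
  ⇒ ω_s¹/ω_c¹ = 43/15
Stage 2: N_ring = 30 + 2·17 = 64
Stage 2: 30(ω_s−ω_c) = −64(ω_r−ω_c),  ω_r=0, ω_c=1
Stage 2: ω_s = 1 − (64/30)(0−1) = 47/15
  ⇒ ω_s²/ω_c² = 47/15
Coupling ω_c² = ω_s¹ ⇒ overall = 43/15 × 47/15 = 2021/225

2021/225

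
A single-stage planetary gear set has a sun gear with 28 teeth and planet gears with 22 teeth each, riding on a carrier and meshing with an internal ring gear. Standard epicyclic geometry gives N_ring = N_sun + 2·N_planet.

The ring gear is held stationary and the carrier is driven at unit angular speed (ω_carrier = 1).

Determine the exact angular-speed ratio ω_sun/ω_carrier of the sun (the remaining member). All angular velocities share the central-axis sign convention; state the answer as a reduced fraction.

25/7

N_ring = 28 + 2·22 = 72
28(ω_s−ω_c) = −72(ω_r−ω_c),  ω_r=0, ω_c=1
ω_s = 1 − (72/28)(0−1) = 25/7
ω_s/ω_c = 25/7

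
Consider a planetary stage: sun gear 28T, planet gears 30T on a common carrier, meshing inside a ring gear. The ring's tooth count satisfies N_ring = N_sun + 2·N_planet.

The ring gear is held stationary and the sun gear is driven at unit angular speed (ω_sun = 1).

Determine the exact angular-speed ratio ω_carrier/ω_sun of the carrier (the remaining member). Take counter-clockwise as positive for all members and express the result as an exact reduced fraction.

7/29

N_ring = 28 + 2·30 = 88
28(ω_s−ω_c) = −88(ω_r−ω_c),  ω_r=0, ω_s=1
28(1−ω_c) = −88(0−ω_c)  ⇒  116ω_c = 28  ⇒  ω_c = 7/29
ω_c/ω_s = 7/29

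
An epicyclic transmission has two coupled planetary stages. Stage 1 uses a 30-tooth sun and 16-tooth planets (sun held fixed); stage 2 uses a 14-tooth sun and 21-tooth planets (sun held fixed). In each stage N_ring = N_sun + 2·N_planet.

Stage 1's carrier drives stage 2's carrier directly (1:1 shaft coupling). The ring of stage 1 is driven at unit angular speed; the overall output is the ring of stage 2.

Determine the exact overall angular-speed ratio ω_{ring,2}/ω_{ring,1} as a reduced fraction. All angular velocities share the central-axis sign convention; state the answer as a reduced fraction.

Stage 1: N_ring = 30 + 2·16 = 62
Stage 1: 30(ω_s−ω_c) = −62(ω_r−ω_c),  ω_s=0, ω_r=1
Stage 1: 30(0−ω_c) = −62(1−ω_c)  ⇒  92ω_c = 62  ⇒  ω_c = 31/46
  ⇒ ω_c¹/ω_r¹ = 31/46
Stage 2: N_ring = 14 + 2·21 = 56
Stage 2: 14(ω_s−ω_c) = −56(ω_r−ω_c),  ω_s=0, ω_c=1
Stage 2: ω_r = 1 − (14/56)(0−1) = 5/4
  ⇒ ω_r²/ω_c² = 5/4
Coupling ω_c² = ω_c¹ ⇒ overall = 31/46 × 5/4 = 155/184

155/184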